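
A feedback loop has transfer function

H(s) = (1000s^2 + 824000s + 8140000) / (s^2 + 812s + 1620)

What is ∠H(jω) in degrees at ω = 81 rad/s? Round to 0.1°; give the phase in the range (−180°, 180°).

-5.7°

Substitute s = j81:
Numerator: 1000(j81)^2 + 824000(j81) + 8140000 = 1579000 + j66744000
Denominator: (j81)^2 + 812(j81) + 1620 = -4941 + j65772
|N| = √(1579000² + 66744000²) ≈ 6.6763e+07, ∠N ≈ 88.64°
|D| = √(4941² + 65772²) ≈ 65957, ∠D ≈ 94.30°
∠H = 88.64° − 94.30° = -5.66°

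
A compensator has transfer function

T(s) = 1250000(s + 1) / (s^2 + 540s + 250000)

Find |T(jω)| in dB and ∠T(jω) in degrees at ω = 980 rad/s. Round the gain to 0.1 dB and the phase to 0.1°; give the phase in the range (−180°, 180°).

At s = jω = j980:
zero (s+1): 1 + j980 → |·| = √(1²+980²) = √960401 ≈ 980, ∠ = arctan(980/1) ≈ 89.94°
quadratic: (j980)² + 540·j980 + 250000 = -710400 + j529200 → |·| ≈ 8.8584e+05, ∠ ≈ 143.32°
|T| = 1250000 · 980 / 8.8584e+05 ≈ 1382.9
Gain = 20 log₁₀(1382.9) ≈ 62.82 dB
∠T = 89.94° − 143.32° = -53.38°

62.8 dB, -53.4°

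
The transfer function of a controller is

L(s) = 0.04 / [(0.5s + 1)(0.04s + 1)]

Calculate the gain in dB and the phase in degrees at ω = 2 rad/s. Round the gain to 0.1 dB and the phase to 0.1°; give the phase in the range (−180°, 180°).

-31.0 dB, -49.6°

At ω = 2 rad/s:
pole (1 + j2·0.5) = 1 + j1 → |·| ≈ 1.4142, ∠ ≈ 45.00°
pole (1 + j2·0.04) = 1 + j0.08 → |·| ≈ 1.0032, ∠ ≈ 4.57°
|L| = 0.04 · 1 / (1.4142 · 1.0032) ≈ 0.028194
Gain = 20 log₁₀(0.028194) ≈ -31.00 dB
∠L = (0°) − (45.00° + 4.57°) = -49.57°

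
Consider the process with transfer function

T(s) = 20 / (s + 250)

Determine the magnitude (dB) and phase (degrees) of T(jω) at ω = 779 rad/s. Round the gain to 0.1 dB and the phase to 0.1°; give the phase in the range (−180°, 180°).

-32.2 dB, -72.2°

Substitute s = j779:
Numerator: 20 = 20 + j0
Denominator: (j779) + 250 = 250 + j779
|N| = √(20² + 0²) ≈ 20, ∠N ≈ 0.00°
|D| = √(250² + 779²) ≈ 818.13, ∠D ≈ 72.21°
|T| = 20 / 818.13 ≈ 0.024446
Gain = 20 log₁₀(0.024446) ≈ -32.24 dB
∠T = 0.00° − 72.21° = -72.21°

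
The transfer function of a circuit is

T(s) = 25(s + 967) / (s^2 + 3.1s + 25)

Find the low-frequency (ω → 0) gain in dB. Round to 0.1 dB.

59.7 dB

T(0) = 25·967 / 25 = 967
20 log₁₀(967) ≈ 59.71 dB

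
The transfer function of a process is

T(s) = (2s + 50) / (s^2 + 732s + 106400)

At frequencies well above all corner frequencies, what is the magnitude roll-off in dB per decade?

Each pole contributes −20 dB/decade at high frequency; each zero contributes +20 dB/decade.
Net: 1 zero(s) − 2 pole(s) → -20 dB/decade.

-20 dB/decade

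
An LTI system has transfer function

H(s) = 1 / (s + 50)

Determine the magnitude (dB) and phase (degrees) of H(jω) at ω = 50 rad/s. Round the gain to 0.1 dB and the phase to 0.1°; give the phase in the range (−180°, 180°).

-37.0 dB, -45.0°

At s = jω = j50:
pole (s+50): 50 + j50 → |·| = √(50²+50²) = √5000 ≈ 70.711, ∠ = arctan(50/50) ≈ 45.00°
|H| = 1 / 70.711 ≈ 0.014142
Gain = 20 log₁₀(0.014142) ≈ -36.99 dB
∠H = 0.00° − 45.00° = -45.00°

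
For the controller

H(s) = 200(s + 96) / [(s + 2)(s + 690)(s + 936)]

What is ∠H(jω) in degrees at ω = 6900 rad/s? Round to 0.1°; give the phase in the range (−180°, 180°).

-167.3°

At s = jω = j6900:
zero (s+96): 96 + j6900 → |·| = √(96²+6900²) = √47619216 ≈ 6900.7, ∠ = arctan(6900/96) ≈ 89.20°
pole (s+2): 2 + j6900 → |·| = √(2²+6900²) = √47610004 ≈ 6900, ∠ = arctan(6900/2) ≈ 89.98°
pole (s+690): 690 + j6900 → |·| = √(690²+6900²) = √48086100 ≈ 6934.4, ∠ = arctan(6900/690) ≈ 84.29°
pole (s+936): 936 + j6900 → |·| = √(936²+6900²) = √48486096 ≈ 6963.2, ∠ = arctan(6900/936) ≈ 82.27°
∠H = 89.20° − 256.54° = -167.34°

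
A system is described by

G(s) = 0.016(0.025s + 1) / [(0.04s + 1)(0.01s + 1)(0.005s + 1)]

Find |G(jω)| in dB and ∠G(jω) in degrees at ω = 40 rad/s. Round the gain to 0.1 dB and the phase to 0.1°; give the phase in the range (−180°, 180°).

-39.2 dB, -46.1°

At ω = 40 rad/s:
zero (1 + j40·0.025) = 1 + j1 → |·| ≈ 1.4142, ∠ ≈ 45.00°
pole (1 + j40·0.04) = 1 + j1.6 → |·| ≈ 1.8868, ∠ ≈ 57.99°
pole (1 + j40·0.01) = 1 + j0.4 → |·| ≈ 1.077, ∠ ≈ 21.80°
pole (1 + j40·0.005) = 1 + j0.2 → |·| ≈ 1.0198, ∠ ≈ 11.31°
|G| = 0.016 · 1.4142 / (1.8868 · 1.077 · 1.0198) ≈ 0.010919
Gain = 20 log₁₀(0.010919) ≈ -39.24 dB
∠G = (45.00°) − (57.99° + 21.80° + 11.31°) = -46.10°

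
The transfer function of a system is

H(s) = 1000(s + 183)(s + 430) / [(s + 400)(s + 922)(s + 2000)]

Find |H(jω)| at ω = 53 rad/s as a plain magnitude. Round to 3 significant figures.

0.111

At s = jω = j53:
zero (s+183): 183 + j53 → |·| = √(183²+53²) = √36298 ≈ 190.52, ∠ = arctan(53/183) ≈ 16.15°
zero (s+430): 430 + j53 → |·| = √(430²+53²) = √187709 ≈ 433.25, ∠ = arctan(53/430) ≈ 7.03°
pole (s+400): 400 + j53 → |·| = √(400²+53²) = √162809 ≈ 403.5, ∠ = arctan(53/400) ≈ 7.55°
pole (s+922): 922 + j53 → |·| = √(922²+53²) = √852893 ≈ 923.52, ∠ = arctan(53/922) ≈ 3.29°
pole (s+2000): 2000 + j53 → |·| = √(2000²+53²) = √4002809 ≈ 2000.7, ∠ = arctan(53/2000) ≈ 1.52°
|H| = 1000 · 82543 / 7.4554e+08 ≈ 0.11072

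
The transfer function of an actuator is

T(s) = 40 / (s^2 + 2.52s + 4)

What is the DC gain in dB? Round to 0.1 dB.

20.0 dB

T(0) = 40 / 4 = 10
20 log₁₀(10) ≈ 20.00 dB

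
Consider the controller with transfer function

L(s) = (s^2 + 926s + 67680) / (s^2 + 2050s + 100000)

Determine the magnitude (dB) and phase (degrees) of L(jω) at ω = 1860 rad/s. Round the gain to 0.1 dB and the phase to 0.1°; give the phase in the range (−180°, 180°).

-2.5 dB, 21.7°

Substitute s = j1860:
Numerator: (j1860)^2 + 926(j1860) + 67680 = -3391920 + j1722360
Denominator: (j1860)^2 + 2050(j1860) + 100000 = -3359600 + j3813000
|N| = √(3391920² + 1722360²) ≈ 3.8042e+06, ∠N ≈ 153.08°
|D| = √(3359600² + 3813000²) ≈ 5.0819e+06, ∠D ≈ 131.38°
|L| = 3.8042e+06 / 5.0819e+06 ≈ 0.74858
Gain = 20 log₁₀(0.74858) ≈ -2.52 dB
∠L = 153.08° − 131.38° = 21.70°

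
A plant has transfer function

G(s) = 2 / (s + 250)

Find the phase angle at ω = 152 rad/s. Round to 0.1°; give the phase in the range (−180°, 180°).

Substitute s = j152:
Numerator: 2 = 2 + j0
Denominator: (j152) + 250 = 250 + j152
|N| = √(2² + 0²) ≈ 2, ∠N ≈ 0.00°
|D| = √(250² + 152²) ≈ 292.58, ∠D ≈ 31.30°
∠G = 0.00° − 31.30° = -31.30°

-31.3°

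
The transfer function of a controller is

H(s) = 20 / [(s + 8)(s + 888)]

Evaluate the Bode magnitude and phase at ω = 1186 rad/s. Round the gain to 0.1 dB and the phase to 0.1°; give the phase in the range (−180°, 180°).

-98.9 dB, -142.8°

At s = jω = j1186:
pole (s+8): 8 + j1186 → |·| = √(8²+1186²) = √1406660 ≈ 1186, ∠ = arctan(1186/8) ≈ 89.61°
pole (s+888): 888 + j1186 → |·| = √(888²+1186²) = √2195140 ≈ 1481.6, ∠ = arctan(1186/888) ≈ 53.18°
|H| = 20 / 1.7572e+06 ≈ 1.1382e-05
Gain = 20 log₁₀(1.1382e-05) ≈ -98.88 dB
∠H = 0.00° − 142.79° = -142.79°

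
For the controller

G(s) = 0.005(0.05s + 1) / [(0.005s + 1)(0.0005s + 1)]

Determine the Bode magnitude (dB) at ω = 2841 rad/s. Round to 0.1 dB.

-30.8 dB

At ω = 2841 rad/s:
zero (1 + j2841·0.05) = 1 + j142.05 → |·| ≈ 142.05, ∠ ≈ 89.60°
pole (1 + j2841·0.005) = 1 + j14.205 → |·| ≈ 14.24, ∠ ≈ 85.97°
pole (1 + j2841·0.0005) = 1 + j1.4205 → |·| ≈ 1.7372, ∠ ≈ 54.86°
|G| = 0.005 · 142.05 / (14.24 · 1.7372) ≈ 0.028711
Gain = 20 log₁₀(0.028711) ≈ -30.84 dB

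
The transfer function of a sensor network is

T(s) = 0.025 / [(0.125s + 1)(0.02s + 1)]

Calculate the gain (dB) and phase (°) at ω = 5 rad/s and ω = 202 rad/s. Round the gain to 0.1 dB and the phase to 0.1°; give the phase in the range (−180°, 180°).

ω = 5: -33.5 dB, -37.7°; ω = 202: -72.5 dB, -163.8°

At ω = 5 rad/s:
pole (1 + j5·0.125) = 1 + j0.625 → |·| ≈ 1.1792, ∠ ≈ 32.01°
pole (1 + j5·0.02) = 1 + j0.1 → |·| ≈ 1.005, ∠ ≈ 5.71°
|T| = 0.025 · 1 / (1.1792 · 1.005) ≈ 0.021095
Gain = 20 log₁₀(0.021095) ≈ -33.52 dB
∠T = (0°) − (32.01° + 5.71°) = -37.72°

At ω = 202 rad/s:
pole (1 + j202·0.125) = 1 + j25.25 → |·| ≈ 25.27, ∠ ≈ 87.73°
pole (1 + j202·0.02) = 1 + j4.04 → |·| ≈ 4.1619, ∠ ≈ 76.10°
|T| = 0.025 · 1 / (25.27 · 4.1619) ≈ 0.00023771
Gain = 20 log₁₀(0.00023771) ≈ -72.48 dB
∠T = (0°) − (87.73° + 76.10°) = -163.83°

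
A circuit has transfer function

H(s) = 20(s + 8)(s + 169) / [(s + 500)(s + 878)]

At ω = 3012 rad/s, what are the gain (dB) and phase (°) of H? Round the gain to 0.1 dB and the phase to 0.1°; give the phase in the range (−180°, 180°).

25.6 dB, 22.3°

At s = jω = j3012:
zero (s+8): 8 + j3012 → |·| = √(8²+3012²) = √9072208 ≈ 3012, ∠ = arctan(3012/8) ≈ 89.85°
zero (s+169): 169 + j3012 → |·| = √(169²+3012²) = √9100705 ≈ 3016.7, ∠ = arctan(3012/169) ≈ 86.79°
pole (s+500): 500 + j3012 → |·| = √(500²+3012²) = √9322144 ≈ 3053.2, ∠ = arctan(3012/500) ≈ 80.57°
pole (s+878): 878 + j3012 → |·| = √(878²+3012²) = √9843028 ≈ 3137.4, ∠ = arctan(3012/878) ≈ 73.75°
|H| = 20 · 9.0863e+06 / 9.5791e+06 ≈ 18.971
Gain = 20 log₁₀(18.971) ≈ 25.56 dB
∠H = 176.64° − 154.32° = 22.32°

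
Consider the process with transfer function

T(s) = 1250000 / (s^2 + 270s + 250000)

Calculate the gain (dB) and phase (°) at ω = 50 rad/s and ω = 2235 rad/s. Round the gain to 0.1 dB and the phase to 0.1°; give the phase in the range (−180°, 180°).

At s = jω = j50:
quadratic: (j50)² + 270·j50 + 250000 = 247500 + j13500 → |·| ≈ 2.4787e+05, ∠ ≈ 3.12°
|T| = 1250000 / 2.4787e+05 ≈ 5.043
Gain = 20 log₁₀(5.043) ≈ 14.05 dB
∠T = 0.00° − 3.12° = -3.12°

At s = jω = j2235:
quadratic: (j2235)² + 270·j2235 + 250000 = -4745225 + j603450 → |·| ≈ 4.7834e+06, ∠ ≈ 172.75°
|T| = 1250000 / 4.7834e+06 ≈ 0.26132
Gain = 20 log₁₀(0.26132) ≈ -11.66 dB
∠T = 0.00° − 172.75° = -172.75°

ω = 50: 14.1 dB, -3.1°; ω = 2235: -11.7 dB, -172.8°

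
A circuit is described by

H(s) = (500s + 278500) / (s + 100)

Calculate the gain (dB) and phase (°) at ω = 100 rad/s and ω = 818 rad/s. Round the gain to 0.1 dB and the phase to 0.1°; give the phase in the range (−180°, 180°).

ω = 100: 66.0 dB, -34.8°; ω = 818: 55.6 dB, -27.3°

Substitute s = j100:
Numerator: 500(j100) + 278500 = 278500 + j50000
Denominator: (j100) + 100 = 100 + j100
|N| = √(278500² + 50000²) ≈ 2.8295e+05, ∠N ≈ 10.18°
|D| = √(100² + 100²) ≈ 141.42, ∠D ≈ 45.00°
|H| = 2.8295e+05 / 141.42 ≈ 2000.8
Gain = 20 log₁₀(2000.8) ≈ 66.02 dB
∠H = 10.18° − 45.00° = -34.82°

Substitute s = j818:
Numerator: 500(j818) + 278500 = 278500 + j409000
Denominator: (j818) + 100 = 100 + j818
|N| = √(278500² + 409000²) ≈ 4.9482e+05, ∠N ≈ 55.75°
|D| = √(100² + 818²) ≈ 824.09, ∠D ≈ 83.03°
|H| = 4.9482e+05 / 824.09 ≈ 600.44
Gain = 20 log₁₀(600.44) ≈ 55.57 dB
∠H = 55.75° − 83.03° = -27.28°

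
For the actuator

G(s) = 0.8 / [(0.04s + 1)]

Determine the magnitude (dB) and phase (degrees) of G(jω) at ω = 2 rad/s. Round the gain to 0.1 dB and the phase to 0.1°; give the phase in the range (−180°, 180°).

At ω = 2 rad/s:
pole (1 + j2·0.04) = 1 + j0.08 → |·| ≈ 1.0032, ∠ ≈ 4.57°
|G| = 0.8 · 1 / (1.0032) ≈ 0.79745
Gain = 20 log₁₀(0.79745) ≈ -1.97 dB
∠G = (0°) − (4.57°) = -4.57°

-2.0 dB, -4.6°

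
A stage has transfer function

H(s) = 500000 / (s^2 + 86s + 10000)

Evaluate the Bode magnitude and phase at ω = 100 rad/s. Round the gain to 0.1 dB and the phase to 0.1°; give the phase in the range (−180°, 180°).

35.3 dB, -90.0°

At s = jω = j100:
quadratic: (j100)² + 86·j100 + 10000 = 0 + j8600 → |·| ≈ 8600, ∠ ≈ 90.00°
|H| = 500000 / 8600 ≈ 58.14
Gain = 20 log₁₀(58.14) ≈ 35.29 dB
∠H = 0.00° − 90.00° = -90.00°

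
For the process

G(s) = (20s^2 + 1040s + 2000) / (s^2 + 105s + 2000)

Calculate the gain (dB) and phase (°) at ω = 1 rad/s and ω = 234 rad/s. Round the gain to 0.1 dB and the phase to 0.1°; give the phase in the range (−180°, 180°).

ω = 1: 1.0 dB, 24.7°; ω = 234: 25.7 dB, 12.4°

Substitute s = j1:
Numerator: 20(j1)^2 + 1040(j1) + 2000 = 1980 + j1040
Denominator: (j1)^2 + 105(j1) + 2000 = 1999 + j105
|N| = √(1980² + 1040²) ≈ 2236.5, ∠N ≈ 27.71°
|D| = √(1999² + 105²) ≈ 2001.8, ∠D ≈ 3.01°
|G| = 2236.5 / 2001.8 ≈ 1.1172
Gain = 20 log₁₀(1.1172) ≈ 0.96 dB
∠G = 27.71° − 3.01° = 24.70°

Substitute s = j234:
Numerator: 20(j234)^2 + 1040(j234) + 2000 = -1093120 + j243360
Denominator: (j234)^2 + 105(j234) + 2000 = -52756 + j24570
|N| = √(1093120² + 243360²) ≈ 1.1199e+06, ∠N ≈ 167.45°
|D| = √(52756² + 24570²) ≈ 58197, ∠D ≈ 155.03°
|G| = 1.1199e+06 / 58197 ≈ 19.243
Gain = 20 log₁₀(19.243) ≈ 25.69 dB
∠G = 167.45° − 155.03° = 12.42°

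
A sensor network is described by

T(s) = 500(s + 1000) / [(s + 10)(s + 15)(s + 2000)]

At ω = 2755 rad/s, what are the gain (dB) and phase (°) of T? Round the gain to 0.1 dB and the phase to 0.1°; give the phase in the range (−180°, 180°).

At s = jω = j2755:
zero (s+1000): 1000 + j2755 → |·| = √(1000²+2755²) = √8590025 ≈ 2930.9, ∠ = arctan(2755/1000) ≈ 70.05°
pole (s+10): 10 + j2755 → |·| = √(10²+2755²) = √7590125 ≈ 2755, ∠ = arctan(2755/10) ≈ 89.79°
pole (s+15): 15 + j2755 → |·| = √(15²+2755²) = √7590250 ≈ 2755, ∠ = arctan(2755/15) ≈ 89.69°
pole (s+2000): 2000 + j2755 → |·| = √(2000²+2755²) = √11590025 ≈ 3404.4, ∠ = arctan(2755/2000) ≈ 54.02°
|T| = 500 · 2930.9 / 2.5839e+10 ≈ 5.6715e-05
Gain = 20 log₁₀(5.6715e-05) ≈ -84.93 dB
∠T = 70.05° − 233.50° = -163.45°

-84.9 dB, -163.5°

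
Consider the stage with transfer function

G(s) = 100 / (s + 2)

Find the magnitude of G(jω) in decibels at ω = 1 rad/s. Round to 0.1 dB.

33.0 dB

At s = jω = j1:
pole (s+2): 2 + j1 → |·| = √(2²+1²) = √5 ≈ 2.2361, ∠ = arctan(1/2) ≈ 26.57°
|G| = 100 / 2.2361 ≈ 44.721
Gain = 20 log₁₀(44.721) ≈ 33.01 dB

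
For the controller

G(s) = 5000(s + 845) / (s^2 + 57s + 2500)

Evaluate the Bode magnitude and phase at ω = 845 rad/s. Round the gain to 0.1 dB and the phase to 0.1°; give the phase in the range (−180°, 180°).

At s = jω = j845:
zero (s+845): 845 + j845 → |·| = √(845²+845²) = √1428050 ≈ 1195, ∠ = arctan(845/845) ≈ 45.00°
quadratic: (j845)² + 57·j845 + 2500 = -711525 + j48165 → |·| ≈ 7.1315e+05, ∠ ≈ 176.13°
|G| = 5000 · 1195 / 7.1315e+05 ≈ 8.3783
Gain = 20 log₁₀(8.3783) ≈ 18.46 dB
∠G = 45.00° − 176.13° = -131.13°

18.5 dB, -131.1°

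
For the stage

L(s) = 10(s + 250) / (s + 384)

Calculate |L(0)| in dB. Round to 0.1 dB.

L(0) = 10·250 / (384) ≈ 6.5104
20 log₁₀(6.5104) ≈ 16.27 dB

16.3 dB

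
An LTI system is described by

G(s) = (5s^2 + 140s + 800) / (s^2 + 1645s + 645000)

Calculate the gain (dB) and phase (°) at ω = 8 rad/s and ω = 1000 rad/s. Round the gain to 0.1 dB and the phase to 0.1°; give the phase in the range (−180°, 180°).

Substitute s = j8:
Numerator: 5(j8)^2 + 140(j8) + 800 = 480 + j1120
Denominator: (j8)^2 + 1645(j8) + 645000 = 644936 + j13160
|N| = √(480² + 1120²) ≈ 1218.5, ∠N ≈ 66.80°
|D| = √(644936² + 13160²) ≈ 6.4507e+05, ∠D ≈ 1.17°
|G| = 1218.5 / 6.4507e+05 ≈ 0.0018889
Gain = 20 log₁₀(0.0018889) ≈ -54.48 dB
∠G = 66.80° − 1.17° = 65.63°

Substitute s = j1000:
Numerator: 5(j1000)^2 + 140(j1000) + 800 = -4999200 + j140000
Denominator: (j1000)^2 + 1645(j1000) + 645000 = -355000 + j1645000
|N| = √(4999200² + 140000²) ≈ 5.0012e+06, ∠N ≈ 178.40°
|D| = √(355000² + 1645000²) ≈ 1.6829e+06, ∠D ≈ 102.18°
|G| = 5.0012e+06 / 1.6829e+06 ≈ 2.9718
Gain = 20 log₁₀(2.9718) ≈ 9.46 dB
∠G = 178.40° − 102.18° = 76.22°

ω = 8: -54.5 dB, 65.6°; ω = 1000: 9.5 dB, 76.2°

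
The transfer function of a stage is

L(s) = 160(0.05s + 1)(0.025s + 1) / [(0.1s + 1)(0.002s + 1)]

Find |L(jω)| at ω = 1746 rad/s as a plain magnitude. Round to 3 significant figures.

962

At ω = 1746 rad/s:
zero (1 + j1746·0.05) = 1 + j87.3 → |·| ≈ 87.306, ∠ ≈ 89.34°
zero (1 + j1746·0.025) = 1 + j43.65 → |·| ≈ 43.661, ∠ ≈ 88.69°
pole (1 + j1746·0.1) = 1 + j174.6 → |·| ≈ 174.6, ∠ ≈ 89.67°
pole (1 + j1746·0.002) = 1 + j3.492 → |·| ≈ 3.6324, ∠ ≈ 74.02°
|L| = 160 · 87.306 · 43.661 / (174.6 · 3.6324) ≈ 961.66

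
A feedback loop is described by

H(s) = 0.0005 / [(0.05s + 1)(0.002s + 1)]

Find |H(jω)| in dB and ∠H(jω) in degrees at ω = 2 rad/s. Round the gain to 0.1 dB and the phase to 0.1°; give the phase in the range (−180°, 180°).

-66.1 dB, -5.9°

At ω = 2 rad/s:
pole (1 + j2·0.05) = 1 + j0.1 → |·| ≈ 1.005, ∠ ≈ 5.71°
pole (1 + j2·0.002) = 1 + j0.004 → |·| ≈ 1, ∠ ≈ 0.23°
|H| = 0.0005 · 1 / (1.005 · 1) ≈ 0.00049751
Gain = 20 log₁₀(0.00049751) ≈ -66.06 dB
∠H = (0°) − (5.71° + 0.23°) = -5.94°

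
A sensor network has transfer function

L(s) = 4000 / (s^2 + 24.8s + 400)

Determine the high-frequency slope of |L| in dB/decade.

-40 dB/decade

Each pole contributes −20 dB/decade at high frequency; each zero contributes +20 dB/decade.
Net: 0 zero(s) − 2 pole(s) → -40 dB/decade.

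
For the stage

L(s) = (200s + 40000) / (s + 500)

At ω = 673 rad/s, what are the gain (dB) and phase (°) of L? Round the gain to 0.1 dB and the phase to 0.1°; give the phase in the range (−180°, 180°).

44.5 dB, 20.1°

Substitute s = j673:
Numerator: 200(j673) + 40000 = 40000 + j134600
Denominator: (j673) + 500 = 500 + j673
|N| = √(40000² + 134600²) ≈ 1.4042e+05, ∠N ≈ 73.45°
|D| = √(500² + 673²) ≈ 838.41, ∠D ≈ 53.39°
|L| = 1.4042e+05 / 838.41 ≈ 167.48
Gain = 20 log₁₀(167.48) ≈ 44.48 dB
∠L = 73.45° − 53.39° = 20.06°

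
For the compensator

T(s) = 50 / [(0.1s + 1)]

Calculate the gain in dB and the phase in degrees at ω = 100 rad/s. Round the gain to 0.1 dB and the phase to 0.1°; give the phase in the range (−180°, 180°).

13.9 dB, -84.3°

At ω = 100 rad/s:
pole (1 + j100·0.1) = 1 + j10 → |·| ≈ 10.05, ∠ ≈ 84.29°
|T| = 50 · 1 / (10.05) ≈ 4.9751
Gain = 20 log₁₀(4.9751) ≈ 13.94 dB
∠T = (0°) − (84.29°) = -84.29°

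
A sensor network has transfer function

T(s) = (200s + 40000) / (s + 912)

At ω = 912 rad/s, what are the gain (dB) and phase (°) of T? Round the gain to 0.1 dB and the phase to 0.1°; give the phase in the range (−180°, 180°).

43.2 dB, 32.6°

Substitute s = j912:
Numerator: 200(j912) + 40000 = 40000 + j182400
Denominator: (j912) + 912 = 912 + j912
|N| = √(40000² + 182400²) ≈ 1.8673e+05, ∠N ≈ 77.63°
|D| = √(912² + 912²) ≈ 1289.8, ∠D ≈ 45.00°
|T| = 1.8673e+05 / 1289.8 ≈ 144.77
Gain = 20 log₁₀(144.77) ≈ 43.21 dB
∠T = 77.63° − 45.00° = 32.63°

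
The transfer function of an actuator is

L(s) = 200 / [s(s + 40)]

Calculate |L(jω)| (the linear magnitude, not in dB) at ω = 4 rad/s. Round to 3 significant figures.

1.24

At s = jω = j4:
pole (s+40): 40 + j4 → |·| = √(40²+4²) = √1616 ≈ 40.2, ∠ = arctan(4/40) ≈ 5.71°
pole at origin: |s| = 4, ∠ = 90.00° (in denominator)
|L| = 200 / 160.8 ≈ 1.2438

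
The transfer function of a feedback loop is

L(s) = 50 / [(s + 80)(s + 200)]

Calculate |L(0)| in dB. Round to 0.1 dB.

-50.1 dB

L(0) = 50 / (80·200) = 0.003125
20 log₁₀(0.003125) ≈ -50.10 dB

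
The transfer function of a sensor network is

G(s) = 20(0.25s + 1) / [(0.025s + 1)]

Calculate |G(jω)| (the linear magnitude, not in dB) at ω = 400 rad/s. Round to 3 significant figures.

199

At ω = 400 rad/s:
zero (1 + j400·0.25) = 1 + j100 → |·| ≈ 100, ∠ ≈ 89.43°
pole (1 + j400·0.025) = 1 + j10 → |·| ≈ 10.05, ∠ ≈ 84.29°
|G| = 20 · 100 / (10.05) ≈ 199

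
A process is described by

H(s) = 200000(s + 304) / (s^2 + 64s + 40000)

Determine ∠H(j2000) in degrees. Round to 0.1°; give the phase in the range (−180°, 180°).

-96.8°

At s = jω = j2000:
zero (s+304): 304 + j2000 → |·| = √(304²+2000²) = √4092416 ≈ 2023, ∠ = arctan(2000/304) ≈ 81.36°
quadratic: (j2000)² + 64·j2000 + 40000 = -3960000 + j128000 → |·| ≈ 3.9621e+06, ∠ ≈ 178.15°
∠H = 81.36° − 178.15° = -96.79°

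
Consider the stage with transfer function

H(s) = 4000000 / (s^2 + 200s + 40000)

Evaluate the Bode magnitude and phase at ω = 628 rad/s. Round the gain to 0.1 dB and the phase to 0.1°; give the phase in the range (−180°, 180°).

20.5 dB, -160.5°

At s = jω = j628:
quadratic: (j628)² + 200·j628 + 40000 = -354384 + j125600 → |·| ≈ 3.7598e+05, ∠ ≈ 160.48°
|H| = 4000000 / 3.7598e+05 ≈ 10.639
Gain = 20 log₁₀(10.639) ≈ 20.54 dB
∠H = 0.00° − 160.48° = -160.48°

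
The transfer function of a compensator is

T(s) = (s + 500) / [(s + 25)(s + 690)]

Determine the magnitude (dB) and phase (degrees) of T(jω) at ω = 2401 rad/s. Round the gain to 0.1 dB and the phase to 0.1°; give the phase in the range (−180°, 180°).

At s = jω = j2401:
zero (s+500): 500 + j2401 → |·| = √(500²+2401²) = √6014801 ≈ 2452.5, ∠ = arctan(2401/500) ≈ 78.24°
pole (s+25): 25 + j2401 → |·| = √(25²+2401²) = √5765426 ≈ 2401.1, ∠ = arctan(2401/25) ≈ 89.40°
pole (s+690): 690 + j2401 → |·| = √(690²+2401²) = √6240901 ≈ 2498.2, ∠ = arctan(2401/690) ≈ 73.97°
|T| = 1 · 2452.5 / 5.9984e+06 ≈ 0.00040886
Gain = 20 log₁₀(0.00040886) ≈ -67.77 dB
∠T = 78.24° − 163.37° = -85.13°

-67.8 dB, -85.1°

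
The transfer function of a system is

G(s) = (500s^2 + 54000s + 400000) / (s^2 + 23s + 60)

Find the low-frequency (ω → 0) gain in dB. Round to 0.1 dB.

76.5 dB

G(0) = 400000 / 60 ≈ 6666.7
20 log₁₀(6666.7) ≈ 76.48 dB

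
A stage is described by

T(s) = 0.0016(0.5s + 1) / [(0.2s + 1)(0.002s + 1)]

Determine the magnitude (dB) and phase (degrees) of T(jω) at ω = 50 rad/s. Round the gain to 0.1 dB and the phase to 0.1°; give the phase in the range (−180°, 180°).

At ω = 50 rad/s:
zero (1 + j50·0.5) = 1 + j25 → |·| ≈ 25.02, ∠ ≈ 87.71°
pole (1 + j50·0.2) = 1 + j10 → |·| ≈ 10.05, ∠ ≈ 84.29°
pole (1 + j50·0.002) = 1 + j0.1 → |·| ≈ 1.005, ∠ ≈ 5.71°
|T| = 0.0016 · 25.02 / (10.05 · 1.005) ≈ 0.0039635
Gain = 20 log₁₀(0.0039635) ≈ -48.04 dB
∠T = (87.71°) − (84.29° + 5.71°) = -2.29°

-48.0 dB, -2.3°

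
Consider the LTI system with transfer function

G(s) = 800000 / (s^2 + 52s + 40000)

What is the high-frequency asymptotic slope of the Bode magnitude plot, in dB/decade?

Each pole contributes −20 dB/decade at high frequency; each zero contributes +20 dB/decade.
Net: 0 zero(s) − 2 pole(s) → -40 dB/decade.

-40 dB/decade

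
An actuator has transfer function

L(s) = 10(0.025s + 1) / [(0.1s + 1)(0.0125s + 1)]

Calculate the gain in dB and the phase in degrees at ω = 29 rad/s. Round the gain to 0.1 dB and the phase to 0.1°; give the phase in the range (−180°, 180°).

At ω = 29 rad/s:
zero (1 + j29·0.025) = 1 + j0.725 → |·| ≈ 1.2352, ∠ ≈ 35.94°
pole (1 + j29·0.1) = 1 + j2.9 → |·| ≈ 3.0676, ∠ ≈ 70.97°
pole (1 + j29·0.0125) = 1 + j0.3625 → |·| ≈ 1.0637, ∠ ≈ 19.93°
|L| = 10 · 1.2352 / (3.0676 · 1.0637) ≈ 3.7855
Gain = 20 log₁₀(3.7855) ≈ 11.56 dB
∠L = (35.94°) − (70.97° + 19.93°) = -54.96°

11.6 dB, -55.0°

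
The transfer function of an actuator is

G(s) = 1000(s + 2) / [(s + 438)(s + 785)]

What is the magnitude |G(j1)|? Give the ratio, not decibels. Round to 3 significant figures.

0.00650

At s = jω = j1:
zero (s+2): 2 + j1 → |·| = √(2²+1²) = √5 ≈ 2.2361, ∠ = arctan(1/2) ≈ 26.57°
pole (s+438): 438 + j1 → |·| = √(438²+1²) = √191845 ≈ 438, ∠ = arctan(1/438) ≈ 0.13°
pole (s+785): 785 + j1 → |·| = √(785²+1²) = √616226 ≈ 785, ∠ = arctan(1/785) ≈ 0.07°
|G| = 1000 · 2.2361 / 3.4383e+05 ≈ 0.0065035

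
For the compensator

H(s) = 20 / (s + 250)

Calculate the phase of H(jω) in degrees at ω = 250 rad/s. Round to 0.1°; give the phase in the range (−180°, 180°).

At s = jω = j250:
pole (s+250): 250 + j250 → |·| = √(250²+250²) = √125000 ≈ 353.55, ∠ = arctan(250/250) ≈ 45.00°
∠H = 0.00° − 45.00° = -45.00°

-45.0°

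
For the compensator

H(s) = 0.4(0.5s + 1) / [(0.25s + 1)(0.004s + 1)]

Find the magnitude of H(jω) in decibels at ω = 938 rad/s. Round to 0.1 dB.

At ω = 938 rad/s:
zero (1 + j938·0.5) = 1 + j469 → |·| ≈ 469, ∠ ≈ 89.88°
pole (1 + j938·0.25) = 1 + j234.5 → |·| ≈ 234.5, ∠ ≈ 89.76°
pole (1 + j938·0.004) = 1 + j3.752 → |·| ≈ 3.883, ∠ ≈ 75.08°
|H| = 0.4 · 469 / (234.5 · 3.883) ≈ 0.20603
Gain = 20 log₁₀(0.20603) ≈ -13.72 dB

-13.7 dB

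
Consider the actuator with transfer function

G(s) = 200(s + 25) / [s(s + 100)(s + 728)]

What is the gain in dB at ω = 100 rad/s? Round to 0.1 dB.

-54.1 dB

At s = jω = j100:
zero (s+25): 25 + j100 → |·| = √(25²+100²) = √10625 ≈ 103.08, ∠ = arctan(100/25) ≈ 75.96°
pole (s+100): 100 + j100 → |·| = √(100²+100²) = √20000 ≈ 141.42, ∠ = arctan(100/100) ≈ 45.00°
pole (s+728): 728 + j100 → |·| = √(728²+100²) = √539984 ≈ 734.84, ∠ = arctan(100/728) ≈ 7.82°
pole at origin: |s| = 100, ∠ = 90.00° (in denominator)
|G| = 200 · 103.08 / 1.0392e+07 ≈ 0.0019838
Gain = 20 log₁₀(0.0019838) ≈ -54.05 dB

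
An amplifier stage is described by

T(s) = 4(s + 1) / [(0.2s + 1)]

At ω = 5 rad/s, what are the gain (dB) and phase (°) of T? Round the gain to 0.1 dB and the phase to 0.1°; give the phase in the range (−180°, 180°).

23.2 dB, 33.7°

At ω = 5 rad/s:
zero (1 + j5·1) = 1 + j5 → |·| ≈ 5.099, ∠ ≈ 78.69°
pole (1 + j5·0.2) = 1 + j1 → |·| ≈ 1.4142, ∠ ≈ 45.00°
|T| = 4 · 5.099 / (1.4142) ≈ 14.422
Gain = 20 log₁₀(14.422) ≈ 23.18 dB
∠T = (78.69°) − (45.00°) = 33.69°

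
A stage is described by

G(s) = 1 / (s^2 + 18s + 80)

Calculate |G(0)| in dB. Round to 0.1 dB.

G(0) = 1 / 80 = 0.0125
20 log₁₀(0.0125) ≈ -38.06 dB

-38.1 dB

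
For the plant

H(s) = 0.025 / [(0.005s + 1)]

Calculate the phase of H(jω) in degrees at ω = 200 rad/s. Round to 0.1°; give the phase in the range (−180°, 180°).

At ω = 200 rad/s:
pole (1 + j200·0.005) = 1 + j1 → |·| ≈ 1.4142, ∠ ≈ 45.00°
∠H = (0°) − (45.00°) = -45.00°

-45.0°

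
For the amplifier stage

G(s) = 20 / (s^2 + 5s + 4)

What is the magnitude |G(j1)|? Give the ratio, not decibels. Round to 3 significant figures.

3.43

Substitute s = j1:
Numerator: 20 = 20 + j0
Denominator: (j1)^2 + 5(j1) + 4 = 3 + j5
|N| = √(20² + 0²) ≈ 20, ∠N ≈ 0.00°
|D| = √(3² + 5²) ≈ 5.831, ∠D ≈ 59.04°
|G| = 20 / 5.831 ≈ 3.4299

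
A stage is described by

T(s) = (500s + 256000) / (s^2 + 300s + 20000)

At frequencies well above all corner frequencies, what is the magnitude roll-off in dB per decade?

-20 dB/decade

Each pole contributes −20 dB/decade at high frequency; each zero contributes +20 dB/decade.
Net: 1 zero(s) − 2 pole(s) → -20 dB/decade.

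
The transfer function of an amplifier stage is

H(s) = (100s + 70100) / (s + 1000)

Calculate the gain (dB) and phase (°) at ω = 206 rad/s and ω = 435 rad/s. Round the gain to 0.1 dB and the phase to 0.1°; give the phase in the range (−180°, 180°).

Substitute s = j206:
Numerator: 100(j206) + 70100 = 70100 + j20600
Denominator: (j206) + 1000 = 1000 + j206
|N| = √(70100² + 20600²) ≈ 73064, ∠N ≈ 16.38°
|D| = √(1000² + 206²) ≈ 1021, ∠D ≈ 11.64°
|H| = 73064 / 1021 ≈ 71.561
Gain = 20 log₁₀(71.561) ≈ 37.09 dB
∠H = 16.38° − 11.64° = 4.74°

Substitute s = j435:
Numerator: 100(j435) + 70100 = 70100 + j43500
Denominator: (j435) + 1000 = 1000 + j435
|N| = √(70100² + 43500²) ≈ 82500, ∠N ≈ 31.82°
|D| = √(1000² + 435²) ≈ 1090.5, ∠D ≈ 23.51°
|H| = 82500 / 1090.5 ≈ 75.653
Gain = 20 log₁₀(75.653) ≈ 37.58 dB
∠H = 31.82° − 23.51° = 8.31°

ω = 206: 37.1 dB, 4.7°; ω = 435: 37.6 dB, 8.3°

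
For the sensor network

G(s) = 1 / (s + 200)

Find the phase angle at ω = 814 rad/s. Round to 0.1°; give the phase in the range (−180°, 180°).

-76.2°

At s = jω = j814:
pole (s+200): 200 + j814 → |·| = √(200²+814²) = √702596 ≈ 838.21, ∠ = arctan(814/200) ≈ 76.20°
∠G = 0.00° − 76.20° = -76.20°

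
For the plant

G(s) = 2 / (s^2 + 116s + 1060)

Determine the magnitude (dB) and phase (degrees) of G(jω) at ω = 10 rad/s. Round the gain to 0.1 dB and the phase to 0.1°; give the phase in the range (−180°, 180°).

Substitute s = j10:
Numerator: 2 = 2 + j0
Denominator: (j10)^2 + 116(j10) + 1060 = 960 + j1160
|N| = √(2² + 0²) ≈ 2, ∠N ≈ 0.00°
|D| = √(960² + 1160²) ≈ 1505.7, ∠D ≈ 50.39°
|G| = 2 / 1505.7 ≈ 0.0013283
Gain = 20 log₁₀(0.0013283) ≈ -57.53 dB
∠G = 0.00° − 50.39° = -50.39°

-57.5 dB, -50.4°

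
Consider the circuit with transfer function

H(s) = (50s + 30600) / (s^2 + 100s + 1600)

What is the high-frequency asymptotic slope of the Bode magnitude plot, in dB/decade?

-20 dB/decade

Each pole contributes −20 dB/decade at high frequency; each zero contributes +20 dB/decade.
Net: 1 zero(s) − 2 pole(s) → -20 dB/decade.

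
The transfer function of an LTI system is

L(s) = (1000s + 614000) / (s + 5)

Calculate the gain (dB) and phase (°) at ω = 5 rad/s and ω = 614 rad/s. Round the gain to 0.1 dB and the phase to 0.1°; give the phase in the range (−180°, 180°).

Substitute s = j5:
Numerator: 1000(j5) + 614000 = 614000 + j5000
Denominator: (j5) + 5 = 5 + j5
|N| = √(614000² + 5000²) ≈ 6.1402e+05, ∠N ≈ 0.47°
|D| = √(5² + 5²) ≈ 7.0711, ∠D ≈ 45.00°
|L| = 6.1402e+05 / 7.0711 ≈ 86835
Gain = 20 log₁₀(86835) ≈ 98.77 dB
∠L = 0.47° − 45.00° = -44.53°

Substitute s = j614:
Numerator: 1000(j614) + 614000 = 614000 + j614000
Denominator: (j614) + 5 = 5 + j614
|N| = √(614000² + 614000²) ≈ 8.6833e+05, ∠N ≈ 45.00°
|D| = √(5² + 614²) ≈ 614.02, ∠D ≈ 89.53°
|L| = 8.6833e+05 / 614.02 ≈ 1414.2
Gain = 20 log₁₀(1414.2) ≈ 63.01 dB
∠L = 45.00° − 89.53° = -44.53°

ω = 5: 98.8 dB, -44.5°; ω = 614: 63.0 dB, -44.5°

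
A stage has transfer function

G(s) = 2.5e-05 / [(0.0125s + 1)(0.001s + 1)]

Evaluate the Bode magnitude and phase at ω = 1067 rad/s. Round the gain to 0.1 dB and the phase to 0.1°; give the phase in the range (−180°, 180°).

-117.9 dB, -132.6°

At ω = 1067 rad/s:
pole (1 + j1067·0.0125) = 1 + j13.3375 → |·| ≈ 13.375, ∠ ≈ 85.71°
pole (1 + j1067·0.001) = 1 + j1.067 → |·| ≈ 1.4624, ∠ ≈ 46.86°
|G| = 2.5e-05 · 1 / (13.375 · 1.4624) ≈ 1.2781e-06
Gain = 20 log₁₀(1.2781e-06) ≈ -117.87 dB
∠G = (0°) − (85.71° + 46.86°) = -132.57°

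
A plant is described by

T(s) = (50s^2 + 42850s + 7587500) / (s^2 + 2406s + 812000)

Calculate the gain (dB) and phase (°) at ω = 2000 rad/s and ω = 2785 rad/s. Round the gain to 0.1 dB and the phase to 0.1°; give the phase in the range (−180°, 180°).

Substitute s = j2000:
Numerator: 50(j2000)^2 + 42850(j2000) + 7587500 = -192412500 + j85700000
Denominator: (j2000)^2 + 2406(j2000) + 812000 = -3188000 + j4812000
|N| = √(192412500² + 85700000²) ≈ 2.1063e+08, ∠N ≈ 155.99°
|D| = √(3188000² + 4812000²) ≈ 5.7722e+06, ∠D ≈ 123.52°
|T| = 2.1063e+08 / 5.7722e+06 ≈ 36.49
Gain = 20 log₁₀(36.49) ≈ 31.24 dB
∠T = 155.99° − 123.52° = 32.47°

Substitute s = j2785:
Numerator: 50(j2785)^2 + 42850(j2785) + 7587500 = -380223750 + j119337250
Denominator: (j2785)^2 + 2406(j2785) + 812000 = -6944225 + j6700710
|N| = √(380223750² + 119337250²) ≈ 3.9851e+08, ∠N ≈ 162.57°
|D| = √(6944225² + 6700710²) ≈ 9.65e+06, ∠D ≈ 136.02°
|T| = 3.9851e+08 / 9.65e+06 ≈ 41.296
Gain = 20 log₁₀(41.296) ≈ 32.32 dB
∠T = 162.57° − 136.02° = 26.55°

ω = 2000: 31.2 dB, 32.5°; ω = 2785: 32.3 dB, 26.6°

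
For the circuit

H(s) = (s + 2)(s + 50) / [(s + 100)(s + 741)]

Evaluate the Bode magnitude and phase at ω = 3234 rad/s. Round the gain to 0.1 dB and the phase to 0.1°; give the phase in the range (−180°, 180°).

-0.2 dB, 13.8°

At s = jω = j3234:
zero (s+2): 2 + j3234 → |·| = √(2²+3234²) = √10458760 ≈ 3234, ∠ = arctan(3234/2) ≈ 89.96°
zero (s+50): 50 + j3234 → |·| = √(50²+3234²) = √10461256 ≈ 3234.4, ∠ = arctan(3234/50) ≈ 89.11°
pole (s+100): 100 + j3234 → |·| = √(100²+3234²) = √10468756 ≈ 3235.5, ∠ = arctan(3234/100) ≈ 88.23°
pole (s+741): 741 + j3234 → |·| = √(741²+3234²) = √11007837 ≈ 3317.8, ∠ = arctan(3234/741) ≈ 77.09°
|H| = 1 · 1.046e+07 / 1.0735e+07 ≈ 0.97438
Gain = 20 log₁₀(0.97438) ≈ -0.23 dB
∠H = 179.07° − 165.32° = 13.75°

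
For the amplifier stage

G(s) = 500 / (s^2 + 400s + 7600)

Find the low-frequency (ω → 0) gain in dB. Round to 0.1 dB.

-23.6 dB

G(0) = 500 / 7600 ≈ 0.065789
20 log₁₀(0.065789) ≈ -23.64 dB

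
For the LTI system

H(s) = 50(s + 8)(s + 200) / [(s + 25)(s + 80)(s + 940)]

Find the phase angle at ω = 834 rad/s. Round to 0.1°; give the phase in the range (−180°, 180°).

At s = jω = j834:
zero (s+8): 8 + j834 → |·| = √(8²+834²) = √695620 ≈ 834.04, ∠ = arctan(834/8) ≈ 89.45°
zero (s+200): 200 + j834 → |·| = √(200²+834²) = √735556 ≈ 857.65, ∠ = arctan(834/200) ≈ 76.51°
pole (s+25): 25 + j834 → |·| = √(25²+834²) = √696181 ≈ 834.37, ∠ = arctan(834/25) ≈ 88.28°
pole (s+80): 80 + j834 → |·| = √(80²+834²) = √701956 ≈ 837.83, ∠ = arctan(834/80) ≈ 84.52°
pole (s+940): 940 + j834 → |·| = √(940²+834²) = √1579156 ≈ 1256.6, ∠ = arctan(834/940) ≈ 41.58°
∠H = 165.96° − 214.38° = -48.42°

-48.4°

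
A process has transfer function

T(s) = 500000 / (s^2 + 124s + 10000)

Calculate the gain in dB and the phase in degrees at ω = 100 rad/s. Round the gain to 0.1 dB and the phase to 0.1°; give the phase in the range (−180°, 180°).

At s = jω = j100:
quadratic: (j100)² + 124·j100 + 10000 = 0 + j12400 → |·| ≈ 12400, ∠ ≈ 90.00°
|T| = 500000 / 12400 ≈ 40.323
Gain = 20 log₁₀(40.323) ≈ 32.11 dB
∠T = 0.00° − 90.00° = -90.00°

32.1 dB, -90.0°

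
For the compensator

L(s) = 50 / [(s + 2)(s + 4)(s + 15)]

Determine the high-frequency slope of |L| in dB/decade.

-60 dB/decade

Each pole contributes −20 dB/decade at high frequency; each zero contributes +20 dB/decade.
Net: 0 zero(s) − 3 pole(s) → -60 dB/decade.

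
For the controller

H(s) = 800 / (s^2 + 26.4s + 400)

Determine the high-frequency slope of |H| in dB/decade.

Each pole contributes −20 dB/decade at high frequency; each zero contributes +20 dB/decade.
Net: 0 zero(s) − 2 pole(s) → -40 dB/decade.

-40 dB/decade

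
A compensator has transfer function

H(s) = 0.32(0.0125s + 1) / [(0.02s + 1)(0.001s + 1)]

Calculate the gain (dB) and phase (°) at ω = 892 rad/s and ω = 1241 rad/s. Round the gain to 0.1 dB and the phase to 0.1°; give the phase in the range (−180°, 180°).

At ω = 892 rad/s:
zero (1 + j892·0.0125) = 1 + j11.15 → |·| ≈ 11.195, ∠ ≈ 84.88°
pole (1 + j892·0.02) = 1 + j17.84 → |·| ≈ 17.868, ∠ ≈ 86.79°
pole (1 + j892·0.001) = 1 + j0.892 → |·| ≈ 1.34, ∠ ≈ 41.73°
|H| = 0.32 · 11.195 / (17.868 · 1.34) ≈ 0.14962
Gain = 20 log₁₀(0.14962) ≈ -16.50 dB
∠H = (84.88°) − (86.79° + 41.73°) = -43.64°

At ω = 1241 rad/s:
zero (1 + j1241·0.0125) = 1 + j15.5125 → |·| ≈ 15.545, ∠ ≈ 86.31°
pole (1 + j1241·0.02) = 1 + j24.82 → |·| ≈ 24.84, ∠ ≈ 87.69°
pole (1 + j1241·0.001) = 1 + j1.241 → |·| ≈ 1.5938, ∠ ≈ 51.14°
|H| = 0.32 · 15.545 / (24.84 · 1.5938) ≈ 0.12565
Gain = 20 log₁₀(0.12565) ≈ -18.02 dB
∠H = (86.31°) − (87.69° + 51.14°) = -52.52°

ω = 892: -16.5 dB, -43.6°; ω = 1241: -18.0 dB, -52.5°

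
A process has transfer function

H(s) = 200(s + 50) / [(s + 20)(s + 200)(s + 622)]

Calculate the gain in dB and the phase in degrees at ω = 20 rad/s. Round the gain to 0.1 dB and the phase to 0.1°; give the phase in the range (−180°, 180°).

-50.3 dB, -30.8°

At s = jω = j20:
zero (s+50): 50 + j20 → |·| = √(50²+20²) = √2900 ≈ 53.852, ∠ = arctan(20/50) ≈ 21.80°
pole (s+20): 20 + j20 → |·| = √(20²+20²) = √800 ≈ 28.284, ∠ = arctan(20/20) ≈ 45.00°
pole (s+200): 200 + j20 → |·| = √(200²+20²) = √40400 ≈ 201, ∠ = arctan(20/200) ≈ 5.71°
pole (s+622): 622 + j20 → |·| = √(622²+20²) = √387284 ≈ 622.32, ∠ = arctan(20/622) ≈ 1.84°
|H| = 200 · 53.852 / 3.5379e+06 ≈ 0.0030443
Gain = 20 log₁₀(0.0030443) ≈ -50.33 dB
∠H = 21.80° − 52.55° = -30.75°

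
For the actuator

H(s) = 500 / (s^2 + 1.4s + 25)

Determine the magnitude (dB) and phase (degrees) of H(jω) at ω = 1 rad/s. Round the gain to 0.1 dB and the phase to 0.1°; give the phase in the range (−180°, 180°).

At s = jω = j1:
quadratic: (j1)² + 1.4·j1 + 25 = 24 + j1.4 → |·| ≈ 24.041, ∠ ≈ 3.34°
|H| = 500 / 24.041 ≈ 20.798
Gain = 20 log₁₀(20.798) ≈ 26.36 dB
∠H = 0.00° − 3.34° = -3.34°

26.4 dB, -3.3°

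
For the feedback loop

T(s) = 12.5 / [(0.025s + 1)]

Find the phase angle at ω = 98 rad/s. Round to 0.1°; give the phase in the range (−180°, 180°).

-67.8°

At ω = 98 rad/s:
pole (1 + j98·0.025) = 1 + j2.45 → |·| ≈ 2.6462, ∠ ≈ 67.80°
∠T = (0°) − (67.80°) = -67.80°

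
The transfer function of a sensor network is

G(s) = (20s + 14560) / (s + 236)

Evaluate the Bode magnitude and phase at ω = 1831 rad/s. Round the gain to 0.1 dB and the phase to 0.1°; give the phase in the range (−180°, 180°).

Substitute s = j1831:
Numerator: 20(j1831) + 14560 = 14560 + j36620
Denominator: (j1831) + 236 = 236 + j1831
|N| = √(14560² + 36620²) ≈ 39408, ∠N ≈ 68.32°
|D| = √(236² + 1831²) ≈ 1846.1, ∠D ≈ 82.66°
|G| = 39408 / 1846.1 ≈ 21.347
Gain = 20 log₁₀(21.347) ≈ 26.59 dB
∠G = 68.32° − 82.66° = -14.34°

26.6 dB, -14.3°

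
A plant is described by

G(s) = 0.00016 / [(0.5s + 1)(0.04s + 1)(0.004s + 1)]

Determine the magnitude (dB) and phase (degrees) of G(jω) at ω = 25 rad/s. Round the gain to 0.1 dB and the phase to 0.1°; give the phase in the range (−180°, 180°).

-100.9 dB, -136.1°

At ω = 25 rad/s:
pole (1 + j25·0.5) = 1 + j12.5 → |·| ≈ 12.54, ∠ ≈ 85.43°
pole (1 + j25·0.04) = 1 + j1 → |·| ≈ 1.4142, ∠ ≈ 45.00°
pole (1 + j25·0.004) = 1 + j0.1 → |·| ≈ 1.005, ∠ ≈ 5.71°
|G| = 0.00016 · 1 / (12.54 · 1.4142 · 1.005) ≈ 8.9773e-06
Gain = 20 log₁₀(8.9773e-06) ≈ -100.94 dB
∠G = (0°) − (85.43° + 45.00° + 5.71°) = -136.14°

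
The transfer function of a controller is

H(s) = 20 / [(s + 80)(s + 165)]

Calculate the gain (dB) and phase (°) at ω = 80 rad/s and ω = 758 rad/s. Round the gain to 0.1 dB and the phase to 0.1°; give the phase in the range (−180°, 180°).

At s = jω = j80:
pole (s+80): 80 + j80 → |·| = √(80²+80²) = √12800 ≈ 113.14, ∠ = arctan(80/80) ≈ 45.00°
pole (s+165): 165 + j80 → |·| = √(165²+80²) = √33625 ≈ 183.37, ∠ = arctan(80/165) ≈ 25.87°
|H| = 20 / 20746 ≈ 0.00096404
Gain = 20 log₁₀(0.00096404) ≈ -60.32 dB
∠H = 0.00° − 70.87° = -70.87°

At s = jω = j758:
pole (s+80): 80 + j758 → |·| = √(80²+758²) = √580964 ≈ 762.21, ∠ = arctan(758/80) ≈ 83.98°
pole (s+165): 165 + j758 → |·| = √(165²+758²) = √601789 ≈ 775.75, ∠ = arctan(758/165) ≈ 77.72°
|H| = 20 / 5.9128e+05 ≈ 3.3825e-05
Gain = 20 log₁₀(3.3825e-05) ≈ -89.42 dB
∠H = 0.00° − 161.70° = -161.70°

ω = 80: -60.3 dB, -70.9°; ω = 758: -89.4 dB, -161.7°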